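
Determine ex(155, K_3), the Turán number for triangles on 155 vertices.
ex(155, K_3) = ⌊155^2/4⌋ = 6006

Mantel (1907): a triangle-free graph on n vertices has at most ⌊n^2/4⌋ edges, with equality for the complete bipartite graph K_{⌊n/2⌋, ⌈n/2⌉}. For n = 155: ⌊155^2/4⌋ = ⌊24025/4⌋ = 6006. The extremal graph is K_{77, 78}, which has 77·78 = 6006 edges.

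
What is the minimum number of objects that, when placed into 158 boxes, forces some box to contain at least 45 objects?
n = (45 − 1)·158 + 1 = 6953

By the generalised pigeonhole principle, to guarantee some box contains ≥ r objects we need more than (r − 1) · k objects total. Threshold: n = (r − 1) · k + 1. With r = 45 and k = 158: n = 44 · 158 + 1 = 6952 + 1 = 6953. For n = 6952 = 44 · 158, we can put exactly 44 objects in every box, avoiding 45 in any single one — so 6953 is tight.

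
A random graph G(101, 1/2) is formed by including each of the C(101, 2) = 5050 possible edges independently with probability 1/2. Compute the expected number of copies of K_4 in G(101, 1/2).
E[# K_4] = C(101, 4) · (1/2)^C(4, 2) = 4082925 / 2^6 = 63795.703125

For each 4-subset S of vertices (there are C(101, 4) = 4082925 such S), let X_S = 1 if S induces a K_4 (all C(4, 2) = 6 edges present). Then P(X_S = 1) = (1/2)^6 = 1/64. By linearity of expectation, E[# K_4] = C(101, 4) · (1/2)^6 = 4082925 / 64 = 63795.703125.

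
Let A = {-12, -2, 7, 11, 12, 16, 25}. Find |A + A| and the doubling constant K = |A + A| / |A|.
K = |A + A| / |A| = 24/7

Enumerate A + A = {a + b : a, b ∈ A}. With |A| = 7, there are |A|^2 = 49 ordered sum pairs; collecting distinct values, A + A = {-24, -14, -5, -4, -1, 0, 4, 5, 9, 10, 13, 14, 18, 19, 22, 23, 24, 27, 28, 32, 36, 37, 41, 50}, so |A + A| = 24. Thus K = 24/7. For comparison, the minimum possible |A + A| over all 7-element sets is 2·7 − 1 = 13 (so min K = 13/7), attained only by arithmetic progressions.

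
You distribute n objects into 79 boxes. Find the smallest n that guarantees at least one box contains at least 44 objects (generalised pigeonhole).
n = (44 − 1)·79 + 1 = 3398

By the generalised pigeonhole principle, to guarantee some box contains ≥ r objects we need more than (r − 1) · k objects total. Threshold: n = (r − 1) · k + 1. With r = 44 and k = 79: n = 43 · 79 + 1 = 3397 + 1 = 3398. For n = 3397 = 43 · 79, we can put exactly 43 objects in every box, avoiding 44 in any single one — so 3398 is tight.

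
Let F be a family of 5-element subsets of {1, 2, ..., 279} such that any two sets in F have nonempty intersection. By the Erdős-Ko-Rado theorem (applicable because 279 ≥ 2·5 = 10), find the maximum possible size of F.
max |F| = C(278, 4) = 243531475

Erdős-Ko-Rado (1961): when n ≥ 2k, max |F| = C(n−1, k−1). The bound is attained by the star {A : i ∈ A} for any fixed i ∈ [n]. Here C(279−1, 5−1) = C(278, 4) = 243531475.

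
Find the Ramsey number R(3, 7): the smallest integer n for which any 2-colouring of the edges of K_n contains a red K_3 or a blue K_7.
R(3, 7) = 23

Lower bound: an explicit 2-colouring of K_{22} (typically a Paley-type or other structured construction) avoids a red K_3 and a blue K_7, showing R(3, 7) > 22.
Upper bound: the simple Erdős–Szekeres recurrence only gives R(3, 7) ≤ 25; the tight bound R(3, 7) ≤ 23 requires a sharper case analysis (or computer search) of 2-colourings of K_{23}.
Hence R(3, 7) = 23.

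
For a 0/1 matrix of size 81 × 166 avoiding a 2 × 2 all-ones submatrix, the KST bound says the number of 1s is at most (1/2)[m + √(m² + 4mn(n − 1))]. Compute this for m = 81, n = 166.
z(81, 166; 2, 2) ≤ (1/2)[81 + √(81² + 4·81·166·165)] = (1/2)[81 + √8880921] = 1530.5437

Kővári–Sós–Turán: let r_1, ..., r_81 be the row sums and z = Σ r_i the total number of 1s. Each pair of columns can share at most one row with both entries 1 (else a 2×2 all-ones block appears), so Σ_i C(r_i, 2) ≤ C(166, 2) = 13695. By convexity Σ_i C(r_i, 2) ≥ 81·C(z/81, 2) = z(z − 81)/(2·81), giving z² − 81z − 81·166·165 ≤ 0 and hence z ≤ (1/2)[81 + √(6561 + 4·2218590)] = (1/2)[81 + √8880921] ≈ (1/2)(81 + 2980.0874) = 1530.5437.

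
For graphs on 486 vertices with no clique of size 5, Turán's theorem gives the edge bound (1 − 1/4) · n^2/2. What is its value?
Turán density bound = (3/4) · 486^2/2 = 177147/2 ≈ 88573.5

Turán's theorem: ex(n, K_{r+1}) is achieved by the complete r-partite Turán graph T(n, r) with parts as balanced as possible, and is at most (1 − 1/r) · n^2/2. For r = 4, n = 486: the density bound is (3/4) · 236196/2 = 177147/2 ≈ 88573.5. The integer-valued extremum is e(T(486, 4)) = 88573, which is strictly less than the density bound 177147/2 since 4 ∤ 486 (the parts of T(486, 4) cannot all be equal).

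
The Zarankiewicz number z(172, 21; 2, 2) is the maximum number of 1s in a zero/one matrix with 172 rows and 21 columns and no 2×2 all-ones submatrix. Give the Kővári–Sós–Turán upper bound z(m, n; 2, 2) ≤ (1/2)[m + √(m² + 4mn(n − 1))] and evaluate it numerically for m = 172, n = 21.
z(172, 21; 2, 2) ≤ (1/2)[172 + √(172² + 4·172·21·20)] = (1/2)[172 + √318544] = 368.1985

Kővári–Sós–Turán: let r_1, ..., r_172 be the row sums and z = Σ r_i the total number of 1s. Each pair of columns can share at most one row with both entries 1 (else a 2×2 all-ones block appears), so Σ_i C(r_i, 2) ≤ C(21, 2) = 210. By convexity Σ_i C(r_i, 2) ≥ 172·C(z/172, 2) = z(z − 172)/(2·172), giving z² − 172z − 172·21·20 ≤ 0 and hence z ≤ (1/2)[172 + √(29584 + 4·72240)] = (1/2)[172 + √318544] ≈ (1/2)(172 + 564.397) = 368.1985.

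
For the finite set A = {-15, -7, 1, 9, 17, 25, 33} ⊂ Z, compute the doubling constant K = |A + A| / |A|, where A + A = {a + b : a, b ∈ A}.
K = |A + A| / |A| = 13/7

Enumerate A + A = {a + b : a, b ∈ A}. With |A| = 7, there are |A|^2 = 49 ordered sum pairs; collecting distinct values, A + A = {-30, -22, -14, -6, 2, 10, 18, 26, 34, 42, 50, 58, 66}, so |A + A| = 13. Thus K = 13/7. Here |A + A| = 2|A| − 1 = 13, the minimum possible — so K = 13/7 is minimal, which holds iff A is an arithmetic progression.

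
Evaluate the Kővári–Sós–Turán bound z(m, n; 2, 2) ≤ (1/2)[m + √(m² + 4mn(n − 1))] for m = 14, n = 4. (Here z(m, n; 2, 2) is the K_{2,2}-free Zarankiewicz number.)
z(14, 4; 2, 2) ≤ (1/2)[14 + √(14² + 4·14·4·3)] = (1/2)[14 + √868] = 21.7309

Kővári–Sós–Turán: let r_1, ..., r_14 be the row sums and z = Σ r_i the total number of 1s. Each pair of columns can share at most one row with both entries 1 (else a 2×2 all-ones block appears), so Σ_i C(r_i, 2) ≤ C(4, 2) = 6. By convexity Σ_i C(r_i, 2) ≥ 14·C(z/14, 2) = z(z − 14)/(2·14), giving z² − 14z − 14·4·3 ≤ 0 and hence z ≤ (1/2)[14 + √(196 + 4·168)] = (1/2)[14 + √868] ≈ (1/2)(14 + 29.4618) = 21.7309.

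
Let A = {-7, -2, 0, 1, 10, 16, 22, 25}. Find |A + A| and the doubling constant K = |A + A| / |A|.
K = |A + A| / |A| = 32/8 = 4

Enumerate A + A = {a + b : a, b ∈ A}. With |A| = 8, there are |A|^2 = 64 ordered sum pairs; collecting distinct values, A + A = {-14, -9, -7, -6, -4, -2, -1, 0, 1, 2, 3, 8, 9, 10, 11, 14, 15, 16, 17, 18, 20, 22, 23, 25, 26, 32, 35, 38, 41, 44, 47, 50}, so |A + A| = 32. Thus K = 32/8 = 4. For comparison, the minimum possible |A + A| over all 8-element sets is 2·8 − 1 = 15 (so min K = 15/8), attained only by arithmetic progressions.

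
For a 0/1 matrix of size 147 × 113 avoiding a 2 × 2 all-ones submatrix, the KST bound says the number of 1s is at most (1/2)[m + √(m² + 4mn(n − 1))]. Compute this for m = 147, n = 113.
z(147, 113; 2, 2) ≤ (1/2)[147 + √(147² + 4·147·113·112)] = (1/2)[147 + √7463337] = 1439.4554

Kővári–Sós–Turán: let r_1, ..., r_147 be the row sums and z = Σ r_i the total number of 1s. Each pair of columns can share at most one row with both entries 1 (else a 2×2 all-ones block appears), so Σ_i C(r_i, 2) ≤ C(113, 2) = 6328. By convexity Σ_i C(r_i, 2) ≥ 147·C(z/147, 2) = z(z − 147)/(2·147), giving z² − 147z − 147·113·112 ≤ 0 and hence z ≤ (1/2)[147 + √(21609 + 4·1860432)] = (1/2)[147 + √7463337] ≈ (1/2)(147 + 2731.9109) = 1439.4554.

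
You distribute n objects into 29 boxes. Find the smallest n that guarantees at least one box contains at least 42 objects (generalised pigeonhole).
n = (42 − 1)·29 + 1 = 1190

By the generalised pigeonhole principle, to guarantee some box contains ≥ r objects we need more than (r − 1) · k objects total. Threshold: n = (r − 1) · k + 1. With r = 42 and k = 29: n = 41 · 29 + 1 = 1189 + 1 = 1190. For n = 1189 = 41 · 29, we can put exactly 41 objects in every box, avoiding 42 in any single one — so 1190 is tight.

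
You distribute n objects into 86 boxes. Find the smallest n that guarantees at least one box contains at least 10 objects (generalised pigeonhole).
n = (10 − 1)·86 + 1 = 775

By the generalised pigeonhole principle, to guarantee some box contains ≥ r objects we need more than (r − 1) · k objects total. Threshold: n = (r − 1) · k + 1. With r = 10 and k = 86: n = 9 · 86 + 1 = 774 + 1 = 775. For n = 774 = 9 · 86, we can put exactly 9 objects in every box, avoiding 10 in any single one — so 775 is tight.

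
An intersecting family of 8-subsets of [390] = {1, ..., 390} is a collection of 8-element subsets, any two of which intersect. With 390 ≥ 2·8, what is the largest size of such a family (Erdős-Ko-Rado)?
max |F| = C(389, 7) = 253302681901632

The Erdős-Ko-Rado theorem states: for n ≥ 2k, an intersecting family of k-subsets of an n-element set has size at most C(n − 1, k − 1), with equality for 'star' families {A ⊆ [n] : |A| = k, i ∈ A} (fix an element i). For n = 390, k = 8: C(389, 7) = 253302681901632.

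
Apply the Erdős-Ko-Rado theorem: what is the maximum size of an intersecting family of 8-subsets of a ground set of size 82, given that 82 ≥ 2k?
max |F| = C(81, 7) = 3477216600

Erdős-Ko-Rado (1961): when n ≥ 2k, max |F| = C(n−1, k−1). The bound is attained by the star {A : i ∈ A} for any fixed i ∈ [n]. Here C(82−1, 8−1) = C(81, 7) = 3477216600.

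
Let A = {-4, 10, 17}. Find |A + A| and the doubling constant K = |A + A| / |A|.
K = |A + A| / |A| = 6/3 = 2

Enumerate A + A = {a + b : a, b ∈ A}. With |A| = 3, there are |A|^2 = 9 ordered sum pairs; collecting distinct values, A + A = {-8, 6, 13, 20, 27, 34}, so |A + A| = 6. Thus K = 6/3 = 2. For comparison, the minimum possible |A + A| over all 3-element sets is 2·3 − 1 = 5 (so min K = 5/3), attained only by arithmetic progressions.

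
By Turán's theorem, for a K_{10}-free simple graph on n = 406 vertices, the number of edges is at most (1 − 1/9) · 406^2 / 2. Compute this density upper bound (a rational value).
Turán density bound = (8/9) · 406^2/2 = 659344/9 ≈ 73260.4444

Turán's theorem: ex(n, K_{r+1}) is achieved by the complete r-partite Turán graph T(n, r) with parts as balanced as possible, and is at most (1 − 1/r) · n^2/2. For r = 9, n = 406: the density bound is (8/9) · 164836/2 = 659344/9 ≈ 73260.4444. The integer-valued extremum is e(T(406, 9)) = 73260, which is strictly less than the density bound 659344/9 since 9 ∤ 406 (the parts of T(406, 9) cannot all be equal).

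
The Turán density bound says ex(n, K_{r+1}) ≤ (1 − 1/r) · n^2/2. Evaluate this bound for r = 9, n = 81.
Turán density bound = (8/9) · 81^2/2 = 2916

Turán's theorem: ex(n, K_{r+1}) is achieved by the complete r-partite Turán graph T(n, r) with parts as balanced as possible, and is at most (1 − 1/r) · n^2/2. For r = 9, n = 81: the density bound is (8/9) · 6561/2 = 2916. Since 9 ∣ 81, the Turán graph T(81, 9) has parts of equal size 9, and its edge count e(T(81, 9)) = 2916 attains the density bound exactly.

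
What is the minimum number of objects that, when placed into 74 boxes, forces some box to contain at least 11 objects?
n = (11 − 1)·74 + 1 = 741

By the generalised pigeonhole principle, to guarantee some box contains ≥ r objects we need more than (r − 1) · k objects total. Threshold: n = (r − 1) · k + 1. With r = 11 and k = 74: n = 10 · 74 + 1 = 740 + 1 = 741. For n = 740 = 10 · 74, we can put exactly 10 objects in every box, avoiding 11 in any single one — so 741 is tight.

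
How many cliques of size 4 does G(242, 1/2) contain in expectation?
E[# K_4] = C(242, 4) · (1/2)^C(4, 2) = 139389580 / 2^6 = 34847395/16 = 2177962.1875

For each 4-subset S of vertices (there are C(242, 4) = 139389580 such S), let X_S = 1 if S induces a K_4 (all C(4, 2) = 6 edges present). Then P(X_S = 1) = (1/2)^6 = 1/64. By linearity of expectation, E[# K_4] = C(242, 4) · (1/2)^6 = 139389580 / 64 = 34847395/16 = 2177962.1875.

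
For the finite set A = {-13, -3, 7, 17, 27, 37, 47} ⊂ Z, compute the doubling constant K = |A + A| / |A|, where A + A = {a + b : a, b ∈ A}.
K = |A + A| / |A| = 13/7

Enumerate A + A = {a + b : a, b ∈ A}. With |A| = 7, there are |A|^2 = 49 ordered sum pairs; collecting distinct values, A + A = {-26, -16, -6, 4, 14, 24, 34, 44, 54, 64, 74, 84, 94}, so |A + A| = 13. Thus K = 13/7. Here |A + A| = 2|A| − 1 = 13, the minimum possible — so K = 13/7 is minimal, which holds iff A is an arithmetic progression.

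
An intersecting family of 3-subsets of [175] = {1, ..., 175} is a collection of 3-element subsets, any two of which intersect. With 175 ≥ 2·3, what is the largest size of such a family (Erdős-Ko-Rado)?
max |F| = C(174, 2) = 15051

Erdős-Ko-Rado (1961): when n ≥ 2k, max |F| = C(n−1, k−1). The bound is attained by the star {A : i ∈ A} for any fixed i ∈ [n]. Here C(175−1, 3−1) = C(174, 2) = 15051.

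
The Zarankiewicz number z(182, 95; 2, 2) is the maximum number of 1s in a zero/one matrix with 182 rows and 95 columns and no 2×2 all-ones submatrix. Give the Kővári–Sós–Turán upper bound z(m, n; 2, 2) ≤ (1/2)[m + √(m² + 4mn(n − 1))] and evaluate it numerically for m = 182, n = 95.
z(182, 95; 2, 2) ≤ (1/2)[182 + √(182² + 4·182·95·94)] = (1/2)[182 + √6534164] = 1369.1005

Kővári–Sós–Turán: let r_1, ..., r_182 be the row sums and z = Σ r_i the total number of 1s. Each pair of columns can share at most one row with both entries 1 (else a 2×2 all-ones block appears), so Σ_i C(r_i, 2) ≤ C(95, 2) = 4465. By convexity Σ_i C(r_i, 2) ≥ 182·C(z/182, 2) = z(z − 182)/(2·182), giving z² − 182z − 182·95·94 ≤ 0 and hence z ≤ (1/2)[182 + √(33124 + 4·1625260)] = (1/2)[182 + √6534164] ≈ (1/2)(182 + 2556.2011) = 1369.1005.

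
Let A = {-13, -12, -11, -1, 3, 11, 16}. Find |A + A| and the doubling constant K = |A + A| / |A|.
K = |A + A| / |A| = 26/7

Enumerate A + A = {a + b : a, b ∈ A}. With |A| = 7, there are |A|^2 = 49 ordered sum pairs; collecting distinct values, A + A = {-26, -25, -24, -23, -22, -14, -13, -12, -10, -9, -8, -2, -1, 0, 2, 3, 4, 5, 6, 10, 14, 15, 19, 22, 27, 32}, so |A + A| = 26. Thus K = 26/7. For comparison, the minimum possible |A + A| over all 7-element sets is 2·7 − 1 = 13 (so min K = 13/7), attained only by arithmetic progressions.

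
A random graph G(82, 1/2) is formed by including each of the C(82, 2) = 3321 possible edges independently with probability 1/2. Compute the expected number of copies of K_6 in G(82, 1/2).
E[# K_6] = C(82, 6) · (1/2)^C(6, 2) = 350161812 / 2^15 = 87540453/8192 ≈ 10686.090454

For each 6-subset S of vertices (there are C(82, 6) = 350161812 such S), let X_S = 1 if S induces a K_6 (all C(6, 2) = 15 edges present). Then P(X_S = 1) = (1/2)^15 = 1/32768. By linearity of expectation, E[# K_6] = C(82, 6) · (1/2)^15 = 350161812 / 32768 = 87540453/8192 ≈ 10686.090454.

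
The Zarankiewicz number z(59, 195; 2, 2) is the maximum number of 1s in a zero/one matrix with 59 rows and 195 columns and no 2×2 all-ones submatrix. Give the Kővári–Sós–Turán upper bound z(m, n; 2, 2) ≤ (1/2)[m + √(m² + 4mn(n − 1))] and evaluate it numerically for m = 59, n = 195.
z(59, 195; 2, 2) ≤ (1/2)[59 + √(59² + 4·59·195·194)] = (1/2)[59 + √8931361] = 1523.7691

Kővári–Sós–Turán: let r_1, ..., r_59 be the row sums and z = Σ r_i the total number of 1s. Each pair of columns can share at most one row with both entries 1 (else a 2×2 all-ones block appears), so Σ_i C(r_i, 2) ≤ C(195, 2) = 18915. By convexity Σ_i C(r_i, 2) ≥ 59·C(z/59, 2) = z(z − 59)/(2·59), giving z² − 59z − 59·195·194 ≤ 0 and hence z ≤ (1/2)[59 + √(3481 + 4·2231970)] = (1/2)[59 + √8931361] ≈ (1/2)(59 + 2988.5383) = 1523.7691.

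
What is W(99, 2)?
W(99, 2) = 99 + 1 = 100

A 2-term AP is any pair of integers, so a monochromatic 2-AP exists iff some colour is used at least twice. With 99 colours, the colouring i ↦ i on {1, ..., 99} uses each colour once, avoiding any monochromatic pair, so W(99, 2) > 99. For {1, ..., 100}, pigeonhole forces two integers of the same colour, which form a monochromatic 2-AP. Hence W(99, 2) = 100.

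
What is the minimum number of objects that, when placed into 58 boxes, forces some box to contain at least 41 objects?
n = (41 − 1)·58 + 1 = 2321

By the generalised pigeonhole principle, to guarantee some box contains ≥ r objects we need more than (r − 1) · k objects total. Threshold: n = (r − 1) · k + 1. With r = 41 and k = 58: n = 40 · 58 + 1 = 2320 + 1 = 2321. For n = 2320 = 40 · 58, we can put exactly 40 objects in every box, avoiding 41 in any single one — so 2321 is tight.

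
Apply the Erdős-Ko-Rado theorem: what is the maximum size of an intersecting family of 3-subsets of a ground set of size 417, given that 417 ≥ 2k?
max |F| = C(416, 2) = 86320

Erdős-Ko-Rado (1961): when n ≥ 2k, max |F| = C(n−1, k−1). The bound is attained by the star {A : i ∈ A} for any fixed i ∈ [n]. Here C(417−1, 3−1) = C(416, 2) = 86320.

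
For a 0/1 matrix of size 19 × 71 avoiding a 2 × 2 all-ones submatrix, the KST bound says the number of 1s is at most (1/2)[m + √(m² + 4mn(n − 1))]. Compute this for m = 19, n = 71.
z(19, 71; 2, 2) ≤ (1/2)[19 + √(19² + 4·19·71·70)] = (1/2)[19 + √378081] = 316.9415

Kővári–Sós–Turán: let r_1, ..., r_19 be the row sums and z = Σ r_i the total number of 1s. Each pair of columns can share at most one row with both entries 1 (else a 2×2 all-ones block appears), so Σ_i C(r_i, 2) ≤ C(71, 2) = 2485. By convexity Σ_i C(r_i, 2) ≥ 19·C(z/19, 2) = z(z − 19)/(2·19), giving z² − 19z − 19·71·70 ≤ 0 and hence z ≤ (1/2)[19 + √(361 + 4·94430)] = (1/2)[19 + √378081] ≈ (1/2)(19 + 614.8829) = 316.9415.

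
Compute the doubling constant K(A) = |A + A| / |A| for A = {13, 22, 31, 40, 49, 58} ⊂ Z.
K = |A + A| / |A| = 11/6

Enumerate A + A = {a + b : a, b ∈ A}. With |A| = 6, there are |A|^2 = 36 ordered sum pairs; collecting distinct values, A + A = {26, 35, 44, 53, 62, 71, 80, 89, 98, 107, 116}, so |A + A| = 11. Thus K = 11/6. Here |A + A| = 2|A| − 1 = 11, the minimum possible — so K = 11/6 is minimal, which holds iff A is an arithmetic progression.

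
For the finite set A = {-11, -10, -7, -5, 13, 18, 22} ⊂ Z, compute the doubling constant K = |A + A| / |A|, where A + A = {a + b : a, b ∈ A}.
K = |A + A| / |A| = 26/7

Enumerate A + A = {a + b : a, b ∈ A}. With |A| = 7, there are |A|^2 = 49 ordered sum pairs; collecting distinct values, A + A = {-22, -21, -20, -18, -17, -16, -15, -14, -12, -10, 2, 3, 6, 7, 8, 11, 12, 13, 15, 17, 26, 31, 35, 36, 40, 44}, so |A + A| = 26. Thus K = 26/7. For comparison, the minimum possible |A + A| over all 7-element sets is 2·7 − 1 = 13 (so min K = 13/7), attained only by arithmetic progressions.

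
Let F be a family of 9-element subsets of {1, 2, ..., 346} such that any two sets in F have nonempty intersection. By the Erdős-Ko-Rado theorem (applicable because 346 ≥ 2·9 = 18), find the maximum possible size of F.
max |F| = C(345, 8) = 4586980932428895

Erdős-Ko-Rado (1961): when n ≥ 2k, max |F| = C(n−1, k−1). The bound is attained by the star {A : i ∈ A} for any fixed i ∈ [n]. Here C(346−1, 9−1) = C(345, 8) = 4586980932428895.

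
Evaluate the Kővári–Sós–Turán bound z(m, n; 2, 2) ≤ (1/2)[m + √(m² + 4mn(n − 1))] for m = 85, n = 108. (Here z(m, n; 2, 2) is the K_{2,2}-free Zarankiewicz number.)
z(85, 108; 2, 2) ≤ (1/2)[85 + √(85² + 4·85·108·107)] = (1/2)[85 + √3936265] = 1034.5011

Kővári–Sós–Turán: let r_1, ..., r_85 be the row sums and z = Σ r_i the total number of 1s. Each pair of columns can share at most one row with both entries 1 (else a 2×2 all-ones block appears), so Σ_i C(r_i, 2) ≤ C(108, 2) = 5778. By convexity Σ_i C(r_i, 2) ≥ 85·C(z/85, 2) = z(z − 85)/(2·85), giving z² − 85z − 85·108·107 ≤ 0 and hence z ≤ (1/2)[85 + √(7225 + 4·982260)] = (1/2)[85 + √3936265] ≈ (1/2)(85 + 1984.0023) = 1034.5011.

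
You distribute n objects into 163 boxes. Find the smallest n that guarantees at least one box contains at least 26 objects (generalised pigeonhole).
n = (26 − 1)·163 + 1 = 4076

By the generalised pigeonhole principle, to guarantee some box contains ≥ r objects we need more than (r − 1) · k objects total. Threshold: n = (r − 1) · k + 1. With r = 26 and k = 163: n = 25 · 163 + 1 = 4075 + 1 = 4076. For n = 4075 = 25 · 163, we can put exactly 25 objects in every box, avoiding 26 in any single one — so 4076 is tight.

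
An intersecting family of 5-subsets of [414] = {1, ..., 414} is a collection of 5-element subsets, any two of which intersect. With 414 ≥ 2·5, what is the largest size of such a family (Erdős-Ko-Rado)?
max |F| = C(413, 4) = 1194707815

The Erdős-Ko-Rado theorem states: for n ≥ 2k, an intersecting family of k-subsets of an n-element set has size at most C(n − 1, k − 1), with equality for 'star' families {A ⊆ [n] : |A| = k, i ∈ A} (fix an element i). For n = 414, k = 5: C(413, 4) = 1194707815.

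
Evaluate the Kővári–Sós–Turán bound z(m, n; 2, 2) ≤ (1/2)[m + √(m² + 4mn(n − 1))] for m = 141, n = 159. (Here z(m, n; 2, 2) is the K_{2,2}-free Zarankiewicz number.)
z(141, 159; 2, 2) ≤ (1/2)[141 + √(141² + 4·141·159·158)] = (1/2)[141 + √14188689] = 1953.8938

Kővári–Sós–Turán: let r_1, ..., r_141 be the row sums and z = Σ r_i the total number of 1s. Each pair of columns can share at most one row with both entries 1 (else a 2×2 all-ones block appears), so Σ_i C(r_i, 2) ≤ C(159, 2) = 12561. By convexity Σ_i C(r_i, 2) ≥ 141·C(z/141, 2) = z(z − 141)/(2·141), giving z² − 141z − 141·159·158 ≤ 0 and hence z ≤ (1/2)[141 + √(19881 + 4·3542202)] = (1/2)[141 + √14188689] ≈ (1/2)(141 + 3766.7876) = 1953.8938.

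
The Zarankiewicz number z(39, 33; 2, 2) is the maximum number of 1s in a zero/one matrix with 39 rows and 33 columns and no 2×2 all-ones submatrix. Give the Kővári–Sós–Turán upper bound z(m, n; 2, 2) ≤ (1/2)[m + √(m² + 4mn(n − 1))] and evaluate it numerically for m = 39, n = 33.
z(39, 33; 2, 2) ≤ (1/2)[39 + √(39² + 4·39·33·32)] = (1/2)[39 + √166257] = 223.3731

Kővári–Sós–Turán: let r_1, ..., r_39 be the row sums and z = Σ r_i the total number of 1s. Each pair of columns can share at most one row with both entries 1 (else a 2×2 all-ones block appears), so Σ_i C(r_i, 2) ≤ C(33, 2) = 528. By convexity Σ_i C(r_i, 2) ≥ 39·C(z/39, 2) = z(z − 39)/(2·39), giving z² − 39z − 39·33·32 ≤ 0 and hence z ≤ (1/2)[39 + √(1521 + 4·41184)] = (1/2)[39 + √166257] ≈ (1/2)(39 + 407.7462) = 223.3731.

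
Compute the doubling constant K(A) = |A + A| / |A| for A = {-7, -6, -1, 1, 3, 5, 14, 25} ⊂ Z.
K = |A + A| / |A| = 29/8

Enumerate A + A = {a + b : a, b ∈ A}. With |A| = 8, there are |A|^2 = 64 ordered sum pairs; collecting distinct values, A + A = {-14, -13, -12, -8, -7, -6, -5, -4, -3, -2, -1, 0, 2, 4, 6, 7, 8, 10, 13, 15, 17, 18, 19, 24, 26, 28, 30, 39, 50}, so |A + A| = 29. Thus K = 29/8. For comparison, the minimum possible |A + A| over all 8-element sets is 2·8 − 1 = 15 (so min K = 15/8), attained only by arithmetic progressions.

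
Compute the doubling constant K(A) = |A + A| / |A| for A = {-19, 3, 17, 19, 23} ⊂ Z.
K = |A + A| / |A| = 15/5 = 3

Enumerate A + A = {a + b : a, b ∈ A}. With |A| = 5, there are |A|^2 = 25 ordered sum pairs; collecting distinct values, A + A = {-38, -16, -2, 0, 4, 6, 20, 22, 26, 34, 36, 38, 40, 42, 46}, so |A + A| = 15. Thus K = 15/5 = 3. For comparison, the minimum possible |A + A| over all 5-element sets is 2·5 − 1 = 9 (so min K = 9/5), attained only by arithmetic progressions.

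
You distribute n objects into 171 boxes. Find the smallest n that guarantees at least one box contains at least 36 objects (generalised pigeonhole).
n = (36 − 1)·171 + 1 = 5986

By the generalised pigeonhole principle, to guarantee some box contains ≥ r objects we need more than (r − 1) · k objects total. Threshold: n = (r − 1) · k + 1. With r = 36 and k = 171: n = 35 · 171 + 1 = 5985 + 1 = 5986. For n = 5985 = 35 · 171, we can put exactly 35 objects in every box, avoiding 36 in any single one — so 5986 is tight.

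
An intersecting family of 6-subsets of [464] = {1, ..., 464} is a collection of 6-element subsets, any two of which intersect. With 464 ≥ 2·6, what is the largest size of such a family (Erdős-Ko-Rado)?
max |F| = C(463, 5) = 173505466827

The Erdős-Ko-Rado theorem states: for n ≥ 2k, an intersecting family of k-subsets of an n-element set has size at most C(n − 1, k − 1), with equality for 'star' families {A ⊆ [n] : |A| = k, i ∈ A} (fix an element i). For n = 464, k = 6: C(463, 5) = 173505466827.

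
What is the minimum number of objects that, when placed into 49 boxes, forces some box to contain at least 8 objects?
n = (8 − 1)·49 + 1 = 344

By the generalised pigeonhole principle, to guarantee some box contains ≥ r objects we need more than (r − 1) · k objects total. Threshold: n = (r − 1) · k + 1. With r = 8 and k = 49: n = 7 · 49 + 1 = 343 + 1 = 344. For n = 343 = 7 · 49, we can put exactly 7 objects in every box, avoiding 8 in any single one — so 344 is tight.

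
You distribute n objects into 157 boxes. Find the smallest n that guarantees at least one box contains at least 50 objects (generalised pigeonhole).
n = (50 − 1)·157 + 1 = 7694

By the generalised pigeonhole principle, to guarantee some box contains ≥ r objects we need more than (r − 1) · k objects total. Threshold: n = (r − 1) · k + 1. With r = 50 and k = 157: n = 49 · 157 + 1 = 7693 + 1 = 7694. For n = 7693 = 49 · 157, we can put exactly 49 objects in every box, avoiding 50 in any single one — so 7694 is tight.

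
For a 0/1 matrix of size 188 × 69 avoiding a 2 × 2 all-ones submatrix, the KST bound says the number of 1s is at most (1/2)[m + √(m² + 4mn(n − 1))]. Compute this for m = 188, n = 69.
z(188, 69; 2, 2) ≤ (1/2)[188 + √(188² + 4·188·69·68)] = (1/2)[188 + √3563728] = 1037.8919

Kővári–Sós–Turán: let r_1, ..., r_188 be the row sums and z = Σ r_i the total number of 1s. Each pair of columns can share at most one row with both entries 1 (else a 2×2 all-ones block appears), so Σ_i C(r_i, 2) ≤ C(69, 2) = 2346. By convexity Σ_i C(r_i, 2) ≥ 188·C(z/188, 2) = z(z − 188)/(2·188), giving z² − 188z − 188·69·68 ≤ 0 and hence z ≤ (1/2)[188 + √(35344 + 4·882096)] = (1/2)[188 + √3563728] ≈ (1/2)(188 + 1887.7839) = 1037.8919.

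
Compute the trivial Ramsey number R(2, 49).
R(2, 49) = 49

R(2, k) = k for all k ≥ 2: in a 2-colouring of K_k, either some edge is red (a red K_2) or all edges are blue (a blue K_k). And K_{48} coloured all-blue has no blue K_49, so R(2, 49) > 48. Hence R(2, 49) = 49.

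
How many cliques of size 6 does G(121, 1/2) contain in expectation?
E[# K_6] = C(121, 6) · (1/2)^C(6, 2) = 3843323484 / 2^15 = 960830871/8192 ≈ 117288.924683

For each 6-subset S of vertices (there are C(121, 6) = 3843323484 such S), let X_S = 1 if S induces a K_6 (all C(6, 2) = 15 edges present). Then P(X_S = 1) = (1/2)^15 = 1/32768. By linearity of expectation, E[# K_6] = C(121, 6) · (1/2)^15 = 3843323484 / 32768 = 960830871/8192 ≈ 117288.924683.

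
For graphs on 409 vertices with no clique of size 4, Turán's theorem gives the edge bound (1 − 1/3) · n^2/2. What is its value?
Turán density bound = (2/3) · 409^2/2 = 167281/3 ≈ 55760.3333

Turán's theorem: ex(n, K_{r+1}) is achieved by the complete r-partite Turán graph T(n, r) with parts as balanced as possible, and is at most (1 − 1/r) · n^2/2. For r = 3, n = 409: the density bound is (2/3) · 167281/2 = 167281/3 ≈ 55760.3333. The integer-valued extremum is e(T(409, 3)) = 55760, which is strictly less than the density bound 167281/3 since 3 ∤ 409 (the parts of T(409, 3) cannot all be equal).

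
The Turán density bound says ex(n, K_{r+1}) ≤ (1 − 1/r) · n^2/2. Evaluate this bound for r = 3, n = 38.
Turán density bound = (2/3) · 38^2/2 = 1444/3 ≈ 481.3333

Turán's theorem: ex(n, K_{r+1}) is achieved by the complete r-partite Turán graph T(n, r) with parts as balanced as possible, and is at most (1 − 1/r) · n^2/2. For r = 3, n = 38: the density bound is (2/3) · 1444/2 = 1444/3 ≈ 481.3333. The integer-valued extremum is e(T(38, 3)) = 481, which is strictly less than the density bound 1444/3 since 3 ∤ 38 (the parts of T(38, 3) cannot all be equal).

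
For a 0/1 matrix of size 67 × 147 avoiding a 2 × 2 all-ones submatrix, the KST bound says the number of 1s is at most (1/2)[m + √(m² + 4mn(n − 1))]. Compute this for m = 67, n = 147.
z(67, 147; 2, 2) ≤ (1/2)[67 + √(67² + 4·67·147·146)] = (1/2)[67 + √5756305] = 1233.115

Kővári–Sós–Turán: let r_1, ..., r_67 be the row sums and z = Σ r_i the total number of 1s. Each pair of columns can share at most one row with both entries 1 (else a 2×2 all-ones block appears), so Σ_i C(r_i, 2) ≤ C(147, 2) = 10731. By convexity Σ_i C(r_i, 2) ≥ 67·C(z/67, 2) = z(z − 67)/(2·67), giving z² − 67z − 67·147·146 ≤ 0 and hence z ≤ (1/2)[67 + √(4489 + 4·1437954)] = (1/2)[67 + √5756305] ≈ (1/2)(67 + 2399.2301) = 1233.115.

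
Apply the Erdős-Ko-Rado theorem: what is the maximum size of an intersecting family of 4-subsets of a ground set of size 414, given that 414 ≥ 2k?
max |F| = C(413, 3) = 11655686

The Erdős-Ko-Rado theorem states: for n ≥ 2k, an intersecting family of k-subsets of an n-element set has size at most C(n − 1, k − 1), with equality for 'star' families {A ⊆ [n] : |A| = k, i ∈ A} (fix an element i). For n = 414, k = 4: C(413, 3) = 11655686.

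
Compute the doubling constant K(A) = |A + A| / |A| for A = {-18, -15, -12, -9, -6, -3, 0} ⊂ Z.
K = |A + A| / |A| = 13/7

Enumerate A + A = {a + b : a, b ∈ A}. With |A| = 7, there are |A|^2 = 49 ordered sum pairs; collecting distinct values, A + A = {-36, -33, -30, -27, -24, -21, -18, -15, -12, -9, -6, -3, 0}, so |A + A| = 13. Thus K = 13/7. Here |A + A| = 2|A| − 1 = 13, the minimum possible — so K = 13/7 is minimal, which holds iff A is an arithmetic progression.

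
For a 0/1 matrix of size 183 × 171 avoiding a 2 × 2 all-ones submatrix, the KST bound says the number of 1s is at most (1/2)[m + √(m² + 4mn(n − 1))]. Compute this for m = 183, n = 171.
z(183, 171; 2, 2) ≤ (1/2)[183 + √(183² + 4·183·171·170)] = (1/2)[183 + √21312729] = 2399.7856

Kővári–Sós–Turán: let r_1, ..., r_183 be the row sums and z = Σ r_i the total number of 1s. Each pair of columns can share at most one row with both entries 1 (else a 2×2 all-ones block appears), so Σ_i C(r_i, 2) ≤ C(171, 2) = 14535. By convexity Σ_i C(r_i, 2) ≥ 183·C(z/183, 2) = z(z − 183)/(2·183), giving z² − 183z − 183·171·170 ≤ 0 and hence z ≤ (1/2)[183 + √(33489 + 4·5319810)] = (1/2)[183 + √21312729] ≈ (1/2)(183 + 4616.5711) = 2399.7856.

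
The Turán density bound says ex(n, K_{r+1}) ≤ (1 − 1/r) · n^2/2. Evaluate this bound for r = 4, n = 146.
Turán density bound = (3/4) · 146^2/2 = 15987/2 ≈ 7993.5

Turán's theorem: ex(n, K_{r+1}) is achieved by the complete r-partite Turán graph T(n, r) with parts as balanced as possible, and is at most (1 − 1/r) · n^2/2. For r = 4, n = 146: the density bound is (3/4) · 21316/2 = 15987/2 ≈ 7993.5. The integer-valued extremum is e(T(146, 4)) = 7993, which is strictly less than the density bound 15987/2 since 4 ∤ 146 (the parts of T(146, 4) cannot all be equal).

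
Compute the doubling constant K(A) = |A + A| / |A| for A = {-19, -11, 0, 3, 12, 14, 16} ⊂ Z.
K = |A + A| / |A| = 26/7

Enumerate A + A = {a + b : a, b ∈ A}. With |A| = 7, there are |A|^2 = 49 ordered sum pairs; collecting distinct values, A + A = {-38, -30, -22, -19, -16, -11, -8, -7, -5, -3, 0, 1, 3, 5, 6, 12, 14, 15, 16, 17, 19, 24, 26, 28, 30, 32}, so |A + A| = 26. Thus K = 26/7. For comparison, the minimum possible |A + A| over all 7-element sets is 2·7 − 1 = 13 (so min K = 13/7), attained only by arithmetic progressions.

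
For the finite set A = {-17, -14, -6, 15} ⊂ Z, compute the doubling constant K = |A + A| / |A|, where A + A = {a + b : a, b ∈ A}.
K = |A + A| / |A| = 10/4 = 5/2

Enumerate A + A = {a + b : a, b ∈ A}. With |A| = 4, there are |A|^2 = 16 ordered sum pairs; collecting distinct values, A + A = {-34, -31, -28, -23, -20, -12, -2, 1, 9, 30}, so |A + A| = 10. Thus K = 10/4 = 5/2. For comparison, the minimum possible |A + A| over all 4-element sets is 2·4 − 1 = 7 (so min K = 7/4), attained only by arithmetic progressions.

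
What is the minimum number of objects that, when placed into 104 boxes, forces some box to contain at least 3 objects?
n = (3 − 1)·104 + 1 = 209

By the generalised pigeonhole principle, to guarantee some box contains ≥ r objects we need more than (r − 1) · k objects total. Threshold: n = (r − 1) · k + 1. With r = 3 and k = 104: n = 2 · 104 + 1 = 208 + 1 = 209. For n = 208 = 2 · 104, we can put exactly 2 objects in every box, avoiding 3 in any single one — so 209 is tight.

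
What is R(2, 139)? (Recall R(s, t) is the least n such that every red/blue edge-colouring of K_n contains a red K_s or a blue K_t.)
R(2, 139) = 139

R(2, k) = k for all k ≥ 2: in a 2-colouring of K_k, either some edge is red (a red K_2) or all edges are blue (a blue K_k). And K_{138} coloured all-blue has no blue K_139, so R(2, 139) > 138. Hence R(2, 139) = 139.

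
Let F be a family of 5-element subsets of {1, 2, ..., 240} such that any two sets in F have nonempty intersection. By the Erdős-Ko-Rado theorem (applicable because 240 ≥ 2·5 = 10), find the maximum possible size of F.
max |F| = C(239, 4) = 132563501

The Erdős-Ko-Rado theorem states: for n ≥ 2k, an intersecting family of k-subsets of an n-element set has size at most C(n − 1, k − 1), with equality for 'star' families {A ⊆ [n] : |A| = k, i ∈ A} (fix an element i). For n = 240, k = 5: C(239, 4) = 132563501.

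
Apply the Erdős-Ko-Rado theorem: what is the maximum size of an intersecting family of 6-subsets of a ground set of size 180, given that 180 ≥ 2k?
max |F| = C(179, 5) = 1447490660

The Erdős-Ko-Rado theorem states: for n ≥ 2k, an intersecting family of k-subsets of an n-element set has size at most C(n − 1, k − 1), with equality for 'star' families {A ⊆ [n] : |A| = k, i ∈ A} (fix an element i). For n = 180, k = 6: C(179, 5) = 1447490660.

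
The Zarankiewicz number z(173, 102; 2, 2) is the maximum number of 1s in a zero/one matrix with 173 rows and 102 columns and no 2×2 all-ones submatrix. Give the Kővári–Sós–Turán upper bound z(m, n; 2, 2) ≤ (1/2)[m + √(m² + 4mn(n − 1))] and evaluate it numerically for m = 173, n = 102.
z(173, 102; 2, 2) ≤ (1/2)[173 + √(173² + 4·173·102·101)] = (1/2)[173 + √7158913] = 1424.3073

Kővári–Sós–Turán: let r_1, ..., r_173 be the row sums and z = Σ r_i the total number of 1s. Each pair of columns can share at most one row with both entries 1 (else a 2×2 all-ones block appears), so Σ_i C(r_i, 2) ≤ C(102, 2) = 5151. By convexity Σ_i C(r_i, 2) ≥ 173·C(z/173, 2) = z(z − 173)/(2·173), giving z² − 173z − 173·102·101 ≤ 0 and hence z ≤ (1/2)[173 + √(29929 + 4·1782246)] = (1/2)[173 + √7158913] ≈ (1/2)(173 + 2675.6145) = 1424.3073.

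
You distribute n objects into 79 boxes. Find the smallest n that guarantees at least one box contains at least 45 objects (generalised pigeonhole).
n = (45 − 1)·79 + 1 = 3477

By the generalised pigeonhole principle, to guarantee some box contains ≥ r objects we need more than (r − 1) · k objects total. Threshold: n = (r − 1) · k + 1. With r = 45 and k = 79: n = 44 · 79 + 1 = 3476 + 1 = 3477. For n = 3476 = 44 · 79, we can put exactly 44 objects in every box, avoiding 45 in any single one — so 3477 is tight.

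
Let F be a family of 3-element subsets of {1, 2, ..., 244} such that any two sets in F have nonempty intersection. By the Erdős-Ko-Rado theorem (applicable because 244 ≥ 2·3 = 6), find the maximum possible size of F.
max |F| = C(243, 2) = 29403

The Erdős-Ko-Rado theorem states: for n ≥ 2k, an intersecting family of k-subsets of an n-element set has size at most C(n − 1, k − 1), with equality for 'star' families {A ⊆ [n] : |A| = k, i ∈ A} (fix an element i). For n = 244, k = 3: C(243, 2) = 29403.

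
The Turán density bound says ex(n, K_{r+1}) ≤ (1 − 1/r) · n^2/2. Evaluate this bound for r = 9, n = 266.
Turán density bound = (8/9) · 266^2/2 = 283024/9 ≈ 31447.1111

Turán's theorem: ex(n, K_{r+1}) is achieved by the complete r-partite Turán graph T(n, r) with parts as balanced as possible, and is at most (1 − 1/r) · n^2/2. For r = 9, n = 266: the density bound is (8/9) · 70756/2 = 283024/9 ≈ 31447.1111. The integer-valued extremum is e(T(266, 9)) = 31446, which is strictly less than the density bound 283024/9 since 9 ∤ 266 (the parts of T(266, 9) cannot all be equal).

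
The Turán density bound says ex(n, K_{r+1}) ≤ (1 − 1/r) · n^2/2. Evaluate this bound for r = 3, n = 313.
Turán density bound = (2/3) · 313^2/2 = 97969/3 ≈ 32656.3333

Turán's theorem: ex(n, K_{r+1}) is achieved by the complete r-partite Turán graph T(n, r) with parts as balanced as possible, and is at most (1 − 1/r) · n^2/2. For r = 3, n = 313: the density bound is (2/3) · 97969/2 = 97969/3 ≈ 32656.3333. The integer-valued extremum is e(T(313, 3)) = 32656, which is strictly less than the density bound 97969/3 since 3 ∤ 313 (the parts of T(313, 3) cannot all be equal).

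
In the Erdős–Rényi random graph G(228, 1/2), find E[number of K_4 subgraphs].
E[# K_4] = C(228, 4) · (1/2)^C(4, 2) = 109658025 / 2^6 = 1713406.640625

For each 4-subset S of vertices (there are C(228, 4) = 109658025 such S), let X_S = 1 if S induces a K_4 (all C(4, 2) = 6 edges present). Then P(X_S = 1) = (1/2)^6 = 1/64. By linearity of expectation, E[# K_4] = C(228, 4) · (1/2)^6 = 109658025 / 64 = 1713406.640625.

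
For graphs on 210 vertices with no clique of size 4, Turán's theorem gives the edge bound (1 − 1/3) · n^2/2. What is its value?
Turán density bound = (2/3) · 210^2/2 = 14700

Turán's theorem: ex(n, K_{r+1}) is achieved by the complete r-partite Turán graph T(n, r) with parts as balanced as possible, and is at most (1 − 1/r) · n^2/2. For r = 3, n = 210: the density bound is (2/3) · 44100/2 = 14700. Since 3 ∣ 210, the Turán graph T(210, 3) has parts of equal size 70, and its edge count e(T(210, 3)) = 14700 attains the density bound exactly.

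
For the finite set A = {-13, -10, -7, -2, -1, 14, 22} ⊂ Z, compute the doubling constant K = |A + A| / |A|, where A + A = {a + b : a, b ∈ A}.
K = |A + A| / |A| = 25/7

Enumerate A + A = {a + b : a, b ∈ A}. With |A| = 7, there are |A|^2 = 49 ordered sum pairs; collecting distinct values, A + A = {-26, -23, -20, -17, -15, -14, -12, -11, -9, -8, -4, -3, -2, 1, 4, 7, 9, 12, 13, 15, 20, 21, 28, 36, 44}, so |A + A| = 25. Thus K = 25/7. For comparison, the minimum possible |A + A| over all 7-element sets is 2·7 − 1 = 13 (so min K = 13/7), attained only by arithmetic progressions.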